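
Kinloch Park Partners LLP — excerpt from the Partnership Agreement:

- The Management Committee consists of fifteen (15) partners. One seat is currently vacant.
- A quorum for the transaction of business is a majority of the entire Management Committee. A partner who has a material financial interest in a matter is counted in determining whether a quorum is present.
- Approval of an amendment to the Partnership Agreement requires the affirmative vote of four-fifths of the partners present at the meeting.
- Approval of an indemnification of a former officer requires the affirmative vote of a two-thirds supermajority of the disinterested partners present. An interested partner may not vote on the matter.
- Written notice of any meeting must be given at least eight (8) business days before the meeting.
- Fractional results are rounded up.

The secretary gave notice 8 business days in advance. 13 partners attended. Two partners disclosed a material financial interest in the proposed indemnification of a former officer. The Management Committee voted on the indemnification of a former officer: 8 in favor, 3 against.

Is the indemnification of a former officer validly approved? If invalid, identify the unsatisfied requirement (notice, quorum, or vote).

Valid — all requirements satisfied.

Notice: 8 business days given; 8 required (8 ≥ 8). Satisfied.
Quorum: 13 present (interested partners count toward quorum); quorum is 8. Satisfied.
Vote: the indemnification of a former officer requires two-thirds of the disinterested partners present (13 − 2 = 11). 2/3 of 11 = 7.33, rounded up to 8, so 8 affirmative votes are needed; 8 voted in favor. Satisfied.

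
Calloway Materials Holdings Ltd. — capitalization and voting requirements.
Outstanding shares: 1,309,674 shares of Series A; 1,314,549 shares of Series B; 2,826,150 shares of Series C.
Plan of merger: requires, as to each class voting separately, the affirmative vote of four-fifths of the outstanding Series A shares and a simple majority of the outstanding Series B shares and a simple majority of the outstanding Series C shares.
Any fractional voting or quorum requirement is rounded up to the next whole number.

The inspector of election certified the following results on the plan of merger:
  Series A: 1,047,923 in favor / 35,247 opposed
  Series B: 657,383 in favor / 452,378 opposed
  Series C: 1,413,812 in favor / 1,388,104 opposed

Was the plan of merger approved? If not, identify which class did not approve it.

Series A: 4/5 of 1309674 = 1047739.20, rounded up to 1047740; 1,047,740 required, 1,047,923 in favor — approved.
Series B: a majority of 1314549 is 657275; 657,275 required, 657,383 in favor — approved.
Series C: a majority of 2826150 is 1413076; 1,413,076 required, 1,413,812 in favor — approved.

Approved — every class gave the required vote.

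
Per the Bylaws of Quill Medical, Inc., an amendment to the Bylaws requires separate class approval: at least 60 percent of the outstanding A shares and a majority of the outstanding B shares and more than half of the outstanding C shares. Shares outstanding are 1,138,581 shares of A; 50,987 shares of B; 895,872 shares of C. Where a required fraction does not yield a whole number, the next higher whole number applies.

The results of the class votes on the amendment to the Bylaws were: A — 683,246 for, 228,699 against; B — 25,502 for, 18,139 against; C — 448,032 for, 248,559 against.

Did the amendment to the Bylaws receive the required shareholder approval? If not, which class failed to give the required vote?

A: 3/5 of 1138581 = 683148.60, rounded up to 683149; 683,149 required, 683,246 in favor — approved.
B: a majority of 50987 is 25494; 25,494 required, 25,502 in favor — approved.
C: a majority of 895872 is 447937; 447,937 required, 448,032 in favor — approved.

Approved — every class gave the required vote.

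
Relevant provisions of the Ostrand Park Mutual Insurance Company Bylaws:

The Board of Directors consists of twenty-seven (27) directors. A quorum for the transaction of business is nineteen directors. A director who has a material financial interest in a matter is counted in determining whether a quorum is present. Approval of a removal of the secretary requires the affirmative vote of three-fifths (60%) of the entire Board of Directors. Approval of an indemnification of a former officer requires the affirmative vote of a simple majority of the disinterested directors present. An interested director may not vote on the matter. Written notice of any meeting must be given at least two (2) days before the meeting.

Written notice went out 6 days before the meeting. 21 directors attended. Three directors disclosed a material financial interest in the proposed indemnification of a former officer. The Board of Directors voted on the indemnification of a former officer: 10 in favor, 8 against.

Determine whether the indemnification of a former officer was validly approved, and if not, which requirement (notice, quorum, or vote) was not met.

Valid — all requirements satisfied.

Notice: 6 days given; 2 required (6 ≥ 2). Satisfied.
Quorum: 21 present (interested directors count toward quorum); quorum is 19. Satisfied.
Vote: the indemnification of a former officer requires a majority of the disinterested directors present (21 − 3 = 18). A majority of 18 is 10, so 10 affirmative votes are needed; 10 voted in favor. Satisfied.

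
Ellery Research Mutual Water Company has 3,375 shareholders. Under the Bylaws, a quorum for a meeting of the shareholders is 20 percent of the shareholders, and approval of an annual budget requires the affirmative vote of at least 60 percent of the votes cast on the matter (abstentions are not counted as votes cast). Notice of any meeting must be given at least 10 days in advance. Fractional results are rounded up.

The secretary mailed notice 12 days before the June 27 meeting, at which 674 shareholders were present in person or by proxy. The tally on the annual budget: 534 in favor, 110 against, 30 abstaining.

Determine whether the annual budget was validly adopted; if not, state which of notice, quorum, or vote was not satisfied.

Notice: 12 days given; 10 required. Satisfied.
Quorum: 20% of 3,375 = 675; 674 present. Not satisfied.
Vote: requires three-fifths of the votes cast (674 − 30 abstaining = 644); 3/5 of 644 = 386.40, rounded up to 387, so 387 needed; 534 in favor. Satisfied.

Invalid — quorum requirement not satisfied.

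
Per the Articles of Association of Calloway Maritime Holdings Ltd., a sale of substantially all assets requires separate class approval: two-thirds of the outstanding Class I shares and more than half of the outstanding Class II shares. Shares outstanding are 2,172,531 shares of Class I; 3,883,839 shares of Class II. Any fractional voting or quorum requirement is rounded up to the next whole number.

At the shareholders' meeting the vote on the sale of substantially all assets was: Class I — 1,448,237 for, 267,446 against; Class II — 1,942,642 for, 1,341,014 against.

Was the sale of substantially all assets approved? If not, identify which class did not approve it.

Not approved — the Class I shares did not give the required vote.

Class I: 2/3 of 2172531 = 1448354; 1,448,354 required, 1,448,237 in favor — not approved.
Class II: a majority of 3883839 is 1941920; 1,941,920 required, 1,942,642 in favor — approved.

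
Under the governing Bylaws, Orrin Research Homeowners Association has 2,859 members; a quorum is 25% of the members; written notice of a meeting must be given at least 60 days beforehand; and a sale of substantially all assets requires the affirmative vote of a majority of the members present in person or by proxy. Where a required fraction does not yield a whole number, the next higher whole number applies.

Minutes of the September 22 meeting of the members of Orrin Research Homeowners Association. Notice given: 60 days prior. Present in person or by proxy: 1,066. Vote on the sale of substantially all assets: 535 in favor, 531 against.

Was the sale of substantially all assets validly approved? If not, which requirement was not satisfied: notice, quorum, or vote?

Valid — all requirements satisfied.

Notice: 60 days given; 60 required. Satisfied.
Quorum: 25% of 2,859 = 714.75, rounded up to 715; 1,066 present. Satisfied.
Vote: requires a majority of those present (1,066); a majority of 1066 is 534, so 534 needed; 535 in favor. Satisfied.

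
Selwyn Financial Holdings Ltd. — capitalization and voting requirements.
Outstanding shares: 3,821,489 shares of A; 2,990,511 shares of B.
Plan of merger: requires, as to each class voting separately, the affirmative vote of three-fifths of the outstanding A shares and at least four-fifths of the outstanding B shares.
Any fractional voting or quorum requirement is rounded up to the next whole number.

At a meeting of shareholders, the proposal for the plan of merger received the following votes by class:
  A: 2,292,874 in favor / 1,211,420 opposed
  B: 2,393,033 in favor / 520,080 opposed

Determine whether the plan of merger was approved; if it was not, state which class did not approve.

A: 3/5 of 3821489 = 2292893.40, rounded up to 2292894; 2,292,894 required, 2,292,874 in favor — not approved.
B: 4/5 of 2990511 = 2392408.80, rounded up to 2392409; 2,392,409 required, 2,393,033 in favor — approved.

Not approved — the A shares did not give the required vote.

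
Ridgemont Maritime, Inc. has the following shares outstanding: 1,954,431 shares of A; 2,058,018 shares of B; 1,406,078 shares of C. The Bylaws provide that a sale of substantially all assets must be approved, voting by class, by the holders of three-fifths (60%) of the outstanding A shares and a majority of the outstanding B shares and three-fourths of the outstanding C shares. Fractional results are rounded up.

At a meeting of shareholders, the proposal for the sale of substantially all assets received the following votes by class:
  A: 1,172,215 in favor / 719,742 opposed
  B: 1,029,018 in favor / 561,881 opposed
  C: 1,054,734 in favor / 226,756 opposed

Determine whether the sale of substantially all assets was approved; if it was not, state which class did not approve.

Not approved — the A shares did not give the required vote.

A: 3/5 of 1954431 = 1172658.60, rounded up to 1172659; 1,172,659 required, 1,172,215 in favor — not approved.
B: a majority of 2058018 is 1029010; 1,029,010 required, 1,029,018 in favor — approved.
C: 3/4 of 1406078 = 1054558.50, rounded up to 1054559; 1,054,559 required, 1,054,734 in favor — approved.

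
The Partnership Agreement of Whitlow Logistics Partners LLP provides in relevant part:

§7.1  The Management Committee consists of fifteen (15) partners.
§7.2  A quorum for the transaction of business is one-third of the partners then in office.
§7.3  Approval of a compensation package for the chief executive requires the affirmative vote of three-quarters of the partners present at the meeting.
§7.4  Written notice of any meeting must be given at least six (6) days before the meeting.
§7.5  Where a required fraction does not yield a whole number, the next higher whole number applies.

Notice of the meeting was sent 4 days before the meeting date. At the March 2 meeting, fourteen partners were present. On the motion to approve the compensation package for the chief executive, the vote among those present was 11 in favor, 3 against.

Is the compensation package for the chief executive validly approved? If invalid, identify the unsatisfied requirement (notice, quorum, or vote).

Notice: 4 days given; 6 required (4 < 6). Not satisfied.
Quorum: 14 present; quorum is 5. Satisfied.
Vote: the compensation package for the chief executive requires three-fourths of the partners present (14). 3/4 of 14 = 10.50, rounded up to 11, so 11 affirmative votes are needed; 11 voted in favor. Satisfied.

Invalid — notice requirement not satisfied.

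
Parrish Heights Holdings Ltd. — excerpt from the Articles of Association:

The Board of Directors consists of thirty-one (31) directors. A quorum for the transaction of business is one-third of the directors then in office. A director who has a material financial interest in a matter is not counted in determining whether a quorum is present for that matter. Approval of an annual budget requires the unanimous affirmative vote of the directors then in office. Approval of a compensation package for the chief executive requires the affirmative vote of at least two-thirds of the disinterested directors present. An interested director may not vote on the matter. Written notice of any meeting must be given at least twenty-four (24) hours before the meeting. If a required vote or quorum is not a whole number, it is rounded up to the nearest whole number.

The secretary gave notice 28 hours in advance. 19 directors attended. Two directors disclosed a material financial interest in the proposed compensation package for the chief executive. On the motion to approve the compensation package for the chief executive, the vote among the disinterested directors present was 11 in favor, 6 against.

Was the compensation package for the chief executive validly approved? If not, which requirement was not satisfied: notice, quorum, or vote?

Invalid — vote requirement not satisfied.

Notice: 28 hours given; 24 required (28 ≥ 24). Satisfied.
Quorum: 19 present, but the 2 interested directors do not count, leaving 17. Quorum is 11. Satisfied.
Vote: the compensation package for the chief executive requires two-thirds of the disinterested directors present (19 − 2 = 17). 2/3 of 17 = 11.33, rounded up to 12, so 12 affirmative votes are needed; 11 voted in favor. Not satisfied.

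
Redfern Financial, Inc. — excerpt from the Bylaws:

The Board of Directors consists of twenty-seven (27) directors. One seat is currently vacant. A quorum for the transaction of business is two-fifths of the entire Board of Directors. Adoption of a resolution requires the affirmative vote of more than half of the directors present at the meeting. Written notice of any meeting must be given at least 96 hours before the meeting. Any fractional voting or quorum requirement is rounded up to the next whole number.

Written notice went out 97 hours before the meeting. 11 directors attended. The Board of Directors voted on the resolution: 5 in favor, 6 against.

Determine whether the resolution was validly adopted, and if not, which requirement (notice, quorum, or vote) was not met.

Invalid — vote requirement not satisfied.

Notice: 97 hours given; 96 required (97 ≥ 96). Satisfied.
Quorum: 11 present; quorum is 11. Satisfied.
Vote: the resolution requires a majority of the directors present (11). A majority of 11 is 6, so 6 affirmative votes are needed; 5 voted in favor. Not satisfied.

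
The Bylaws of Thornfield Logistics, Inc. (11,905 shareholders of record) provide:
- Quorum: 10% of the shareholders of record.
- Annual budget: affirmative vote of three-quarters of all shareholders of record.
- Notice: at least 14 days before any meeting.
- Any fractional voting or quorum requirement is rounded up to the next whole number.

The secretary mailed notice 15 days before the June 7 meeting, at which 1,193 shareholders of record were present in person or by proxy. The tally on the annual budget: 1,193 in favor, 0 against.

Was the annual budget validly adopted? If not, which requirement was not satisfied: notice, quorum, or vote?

Invalid — vote requirement not satisfied.

Notice: 15 days given; 14 required. Satisfied.
Quorum: 10% of 11,905 = 1,190.50, rounded up to 1,191; 1,193 present. Satisfied.
Vote: requires three-fourths of all shareholders of record (11,905); 3/4 of 11905 = 8928.75, rounded up to 8929, so 8,929 needed; 1,193 in favor. Not satisfied.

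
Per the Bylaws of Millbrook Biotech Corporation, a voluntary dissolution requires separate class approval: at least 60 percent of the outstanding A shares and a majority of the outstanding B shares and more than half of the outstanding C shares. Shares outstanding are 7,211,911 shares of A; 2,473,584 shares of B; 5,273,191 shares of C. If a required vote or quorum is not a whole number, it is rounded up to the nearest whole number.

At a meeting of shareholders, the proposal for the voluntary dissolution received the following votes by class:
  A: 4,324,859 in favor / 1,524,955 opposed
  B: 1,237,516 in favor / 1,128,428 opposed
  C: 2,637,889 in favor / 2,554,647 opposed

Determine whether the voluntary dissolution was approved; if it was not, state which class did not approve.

Not approved — the A shares did not give the required vote.

A: 3/5 of 7211911 = 4327146.60, rounded up to 4327147; 4,327,147 required, 4,324,859 in favor — not approved.
B: a majority of 2473584 is 1236793; 1,236,793 required, 1,237,516 in favor — approved.
C: a majority of 5273191 is 2636596; 2,636,596 required, 2,637,889 in favor — approved.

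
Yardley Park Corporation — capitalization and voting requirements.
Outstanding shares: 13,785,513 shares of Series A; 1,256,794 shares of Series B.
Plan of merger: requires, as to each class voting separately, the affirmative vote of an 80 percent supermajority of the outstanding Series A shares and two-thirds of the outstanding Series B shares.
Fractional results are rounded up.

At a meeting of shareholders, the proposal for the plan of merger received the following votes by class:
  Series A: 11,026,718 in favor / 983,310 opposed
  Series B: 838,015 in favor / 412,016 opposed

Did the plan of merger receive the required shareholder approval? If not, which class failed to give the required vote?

Not approved — the Series A shares did not give the required vote.

Series A: 4/5 of 13785513 = 11028410.40, rounded up to 11028411; 11,028,411 required, 11,026,718 in favor — not approved.
Series B: 2/3 of 1256794 = 837862.67, rounded up to 837863; 837,863 required, 838,015 in favor — approved.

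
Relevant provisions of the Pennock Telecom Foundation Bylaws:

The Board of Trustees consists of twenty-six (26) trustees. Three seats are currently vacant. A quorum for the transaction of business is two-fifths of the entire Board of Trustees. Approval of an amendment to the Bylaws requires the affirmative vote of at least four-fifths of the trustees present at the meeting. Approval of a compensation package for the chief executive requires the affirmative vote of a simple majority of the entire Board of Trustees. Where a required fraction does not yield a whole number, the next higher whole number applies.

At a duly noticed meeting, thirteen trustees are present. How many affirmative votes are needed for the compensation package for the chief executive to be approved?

The compensation package for the chief executive requires a majority of the entire Board of Trustees (26).
A majority of 26 is 14.
(Only 13 can vote, so the compensation package for the chief executive cannot pass at this meeting, but the required vote is still 14.)

14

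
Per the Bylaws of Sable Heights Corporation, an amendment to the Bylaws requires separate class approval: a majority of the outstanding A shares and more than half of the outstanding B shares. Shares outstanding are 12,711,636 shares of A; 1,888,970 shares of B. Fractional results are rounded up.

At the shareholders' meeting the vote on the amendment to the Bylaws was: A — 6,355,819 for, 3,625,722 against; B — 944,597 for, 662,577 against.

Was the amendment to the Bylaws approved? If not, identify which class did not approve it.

A: a majority of 12711636 is 6355819; 6,355,819 required, 6,355,819 in favor — approved.
B: a majority of 1888970 is 944486; 944,486 required, 944,597 in favor — approved.

Approved — every class gave the required vote.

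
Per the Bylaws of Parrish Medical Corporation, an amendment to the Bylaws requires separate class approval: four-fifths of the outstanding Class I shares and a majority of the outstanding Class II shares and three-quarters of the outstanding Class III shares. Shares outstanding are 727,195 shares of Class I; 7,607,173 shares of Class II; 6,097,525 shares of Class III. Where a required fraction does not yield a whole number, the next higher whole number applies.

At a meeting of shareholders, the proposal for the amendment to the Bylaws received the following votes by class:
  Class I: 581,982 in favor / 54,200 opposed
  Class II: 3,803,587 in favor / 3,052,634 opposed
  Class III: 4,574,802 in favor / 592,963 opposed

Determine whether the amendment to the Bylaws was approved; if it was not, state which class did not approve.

Approved — every class gave the required vote.

Class I: 4/5 of 727195 = 581756; 581,756 required, 581,982 in favor — approved.
Class II: a majority of 7607173 is 3803587; 3,803,587 required, 3,803,587 in favor — approved.
Class III: 3/4 of 6097525 = 4573143.75, rounded up to 4573144; 4,573,144 required, 4,574,802 in favor — approved.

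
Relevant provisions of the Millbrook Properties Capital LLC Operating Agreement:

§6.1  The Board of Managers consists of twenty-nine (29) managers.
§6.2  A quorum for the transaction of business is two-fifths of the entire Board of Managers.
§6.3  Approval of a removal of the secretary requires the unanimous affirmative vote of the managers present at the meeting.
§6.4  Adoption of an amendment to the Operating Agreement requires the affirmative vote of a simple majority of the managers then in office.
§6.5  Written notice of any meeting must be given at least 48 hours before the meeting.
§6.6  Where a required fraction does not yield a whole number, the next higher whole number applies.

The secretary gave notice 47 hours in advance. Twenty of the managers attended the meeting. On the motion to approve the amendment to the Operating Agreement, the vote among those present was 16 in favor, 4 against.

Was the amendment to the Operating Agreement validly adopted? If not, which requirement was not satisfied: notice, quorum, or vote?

Invalid — notice requirement not satisfied.

Notice: 47 hours given; 48 required (47 < 48). Not satisfied.
Quorum: 20 present; quorum is 12. Satisfied.
Vote: the amendment to the Operating Agreement requires a majority of the managers then in office (29). A majority of 29 is 15, so 15 affirmative votes are needed; 16 voted in favor. Satisfied.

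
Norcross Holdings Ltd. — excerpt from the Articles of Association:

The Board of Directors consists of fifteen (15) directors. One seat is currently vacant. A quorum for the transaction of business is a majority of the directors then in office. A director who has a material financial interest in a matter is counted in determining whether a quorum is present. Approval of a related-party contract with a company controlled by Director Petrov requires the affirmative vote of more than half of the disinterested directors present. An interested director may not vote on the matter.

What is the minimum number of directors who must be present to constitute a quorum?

A majority of 14 is 8.

8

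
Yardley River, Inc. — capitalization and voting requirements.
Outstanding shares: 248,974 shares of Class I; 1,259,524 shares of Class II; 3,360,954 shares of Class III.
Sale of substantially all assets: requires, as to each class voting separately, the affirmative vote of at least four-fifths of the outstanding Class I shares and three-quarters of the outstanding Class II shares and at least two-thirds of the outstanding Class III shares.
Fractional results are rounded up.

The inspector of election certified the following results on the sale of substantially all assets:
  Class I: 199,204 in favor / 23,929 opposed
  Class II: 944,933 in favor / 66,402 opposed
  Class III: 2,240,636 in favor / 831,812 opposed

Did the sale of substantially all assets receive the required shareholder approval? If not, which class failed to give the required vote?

Class I: 4/5 of 248974 = 199179.20, rounded up to 199180; 199,180 required, 199,204 in favor — approved.
Class II: 3/4 of 1259524 = 944643; 944,643 required, 944,933 in favor — approved.
Class III: 2/3 of 3360954 = 2240636; 2,240,636 required, 2,240,636 in favor — approved.

Approved — every class gave the required vote.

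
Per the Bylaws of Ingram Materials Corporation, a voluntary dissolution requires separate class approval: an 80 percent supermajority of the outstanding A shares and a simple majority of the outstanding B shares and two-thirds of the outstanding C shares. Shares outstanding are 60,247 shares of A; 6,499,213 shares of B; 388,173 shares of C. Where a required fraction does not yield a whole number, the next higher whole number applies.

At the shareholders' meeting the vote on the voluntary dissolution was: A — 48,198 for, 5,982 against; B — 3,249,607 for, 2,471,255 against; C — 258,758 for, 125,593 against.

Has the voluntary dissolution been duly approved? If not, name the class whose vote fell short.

Not approved — the C shares did not give the required vote.

A: 4/5 of 60247 = 48197.60, rounded up to 48198; 48,198 required, 48,198 in favor — approved.
B: a majority of 6499213 is 3249607; 3,249,607 required, 3,249,607 in favor — approved.
C: 2/3 of 388173 = 258782; 258,782 required, 258,758 in favor — not approved.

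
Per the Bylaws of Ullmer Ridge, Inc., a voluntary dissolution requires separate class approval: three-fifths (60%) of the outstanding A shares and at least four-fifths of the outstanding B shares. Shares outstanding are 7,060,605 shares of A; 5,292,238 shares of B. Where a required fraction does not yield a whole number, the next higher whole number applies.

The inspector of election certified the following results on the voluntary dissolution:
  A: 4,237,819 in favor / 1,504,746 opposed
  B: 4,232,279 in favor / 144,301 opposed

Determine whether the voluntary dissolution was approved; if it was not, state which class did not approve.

A: 3/5 of 7060605 = 4236363; 4,236,363 required, 4,237,819 in favor — approved.
B: 4/5 of 5292238 = 4233790.40, rounded up to 4233791; 4,233,791 required, 4,232,279 in favor — not approved.

Not approved — the B shares did not give the required vote.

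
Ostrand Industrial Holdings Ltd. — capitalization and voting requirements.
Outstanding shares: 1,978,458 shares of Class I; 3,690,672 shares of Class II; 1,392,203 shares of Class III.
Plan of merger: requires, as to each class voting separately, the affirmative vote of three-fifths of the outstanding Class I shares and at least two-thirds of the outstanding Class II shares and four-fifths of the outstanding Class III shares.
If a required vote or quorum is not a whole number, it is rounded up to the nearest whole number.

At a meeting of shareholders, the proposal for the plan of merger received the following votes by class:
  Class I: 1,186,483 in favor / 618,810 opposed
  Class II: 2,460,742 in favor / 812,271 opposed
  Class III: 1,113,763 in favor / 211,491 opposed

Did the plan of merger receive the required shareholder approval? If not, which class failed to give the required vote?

Class I: 3/5 of 1978458 = 1187074.80, rounded up to 1187075; 1,187,075 required, 1,186,483 in favor — not approved.
Class II: 2/3 of 3690672 = 2460448; 2,460,448 required, 2,460,742 in favor — approved.
Class III: 4/5 of 1392203 = 1113762.40, rounded up to 1113763; 1,113,763 required, 1,113,763 in favor — approved.

Not approved — the Class I shares did not give the required vote.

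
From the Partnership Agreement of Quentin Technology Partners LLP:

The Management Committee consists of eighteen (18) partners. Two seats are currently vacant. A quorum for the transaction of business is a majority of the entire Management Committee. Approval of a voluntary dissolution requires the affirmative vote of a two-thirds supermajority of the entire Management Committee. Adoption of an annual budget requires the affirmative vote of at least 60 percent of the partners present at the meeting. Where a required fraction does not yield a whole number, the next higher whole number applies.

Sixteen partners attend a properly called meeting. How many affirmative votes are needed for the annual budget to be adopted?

The annual budget requires three-fifths of the partners present (16).
3/5 of 16 = 9.60, rounded up to 10.

10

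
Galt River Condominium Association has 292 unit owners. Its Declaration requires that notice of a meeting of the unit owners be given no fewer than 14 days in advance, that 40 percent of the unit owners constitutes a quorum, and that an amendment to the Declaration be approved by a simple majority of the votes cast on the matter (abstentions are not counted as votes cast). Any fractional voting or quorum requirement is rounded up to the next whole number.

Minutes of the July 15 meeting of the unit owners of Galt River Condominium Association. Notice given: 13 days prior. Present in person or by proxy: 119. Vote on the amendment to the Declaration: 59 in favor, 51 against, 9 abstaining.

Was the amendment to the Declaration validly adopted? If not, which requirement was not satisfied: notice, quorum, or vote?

Notice: 13 days given; 14 required. Not satisfied.
Quorum: 40% of 292 = 116.80, rounded up to 117; 119 present. Satisfied.
Vote: requires a majority of the votes cast (119 − 9 abstaining = 110); a majority of 110 is 56, so 56 needed; 59 in favor. Satisfied.

Invalid — notice requirement not satisfied.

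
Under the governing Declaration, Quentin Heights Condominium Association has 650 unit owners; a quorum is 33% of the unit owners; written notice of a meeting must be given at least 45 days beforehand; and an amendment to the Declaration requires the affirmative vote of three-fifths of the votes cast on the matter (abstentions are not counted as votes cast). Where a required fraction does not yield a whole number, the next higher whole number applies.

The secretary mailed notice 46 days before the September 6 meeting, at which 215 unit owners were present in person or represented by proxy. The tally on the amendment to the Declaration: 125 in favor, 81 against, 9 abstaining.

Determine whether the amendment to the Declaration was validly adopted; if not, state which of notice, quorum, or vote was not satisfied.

Valid — all requirements satisfied.

Notice: 46 days given; 45 required. Satisfied.
Quorum: 33% of 650 = 214.50, rounded up to 215; 215 present. Satisfied.
Vote: requires three-fifths of the votes cast (215 − 9 abstaining = 206); 3/5 of 206 = 123.60, rounded up to 124, so 124 needed; 125 in favor. Satisfied.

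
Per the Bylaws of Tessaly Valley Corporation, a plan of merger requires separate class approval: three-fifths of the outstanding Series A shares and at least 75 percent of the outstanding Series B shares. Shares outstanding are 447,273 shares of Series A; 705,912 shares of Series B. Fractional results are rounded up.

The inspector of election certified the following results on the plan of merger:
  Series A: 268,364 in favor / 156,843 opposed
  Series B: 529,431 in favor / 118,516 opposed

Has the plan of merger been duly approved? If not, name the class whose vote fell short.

Not approved — the Series B shares did not give the required vote.

Series A: 3/5 of 447273 = 268363.80, rounded up to 268364; 268,364 required, 268,364 in favor — approved.
Series B: 3/4 of 705912 = 529434; 529,434 required, 529,431 in favor — not approved.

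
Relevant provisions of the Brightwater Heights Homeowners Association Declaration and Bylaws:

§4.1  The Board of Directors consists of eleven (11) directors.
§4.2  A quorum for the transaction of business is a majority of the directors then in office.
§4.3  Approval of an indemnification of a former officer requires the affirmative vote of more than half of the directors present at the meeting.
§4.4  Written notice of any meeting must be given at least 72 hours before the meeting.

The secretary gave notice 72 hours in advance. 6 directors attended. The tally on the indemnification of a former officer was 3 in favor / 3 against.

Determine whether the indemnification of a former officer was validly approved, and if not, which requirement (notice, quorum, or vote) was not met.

Invalid — vote requirement not satisfied.

Notice: 72 hours given; 72 required (72 ≥ 72). Satisfied.
Quorum: 6 present; quorum is 6. Satisfied.
Vote: the indemnification of a former officer requires a majority of the directors present (6). A majority of 6 is 4, so 4 affirmative votes are needed; 3 voted in favor. Not satisfied.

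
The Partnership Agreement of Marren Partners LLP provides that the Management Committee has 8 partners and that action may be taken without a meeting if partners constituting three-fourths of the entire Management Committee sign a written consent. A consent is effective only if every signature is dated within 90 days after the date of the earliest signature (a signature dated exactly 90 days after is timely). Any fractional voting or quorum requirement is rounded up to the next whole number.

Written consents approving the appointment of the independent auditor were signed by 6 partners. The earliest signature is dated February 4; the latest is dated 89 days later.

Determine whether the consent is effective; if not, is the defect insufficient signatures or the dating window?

Signatures required: three-fourths of 8 — 3/4 of 8 = 6, so 6 needed; 6 signed. Sufficient.
Dating window: the latest signature is 89 days after the earliest; the limit is 90 days. Within the window.

Effective — both the signature and dating-window requirements are satisfied.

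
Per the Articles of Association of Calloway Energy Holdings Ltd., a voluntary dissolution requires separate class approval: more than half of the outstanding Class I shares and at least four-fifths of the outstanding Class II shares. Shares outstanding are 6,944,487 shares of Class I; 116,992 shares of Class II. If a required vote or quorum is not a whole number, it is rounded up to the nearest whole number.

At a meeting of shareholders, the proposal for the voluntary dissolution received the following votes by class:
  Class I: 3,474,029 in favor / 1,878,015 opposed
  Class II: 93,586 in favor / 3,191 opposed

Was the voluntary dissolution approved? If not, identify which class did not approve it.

Class I: a majority of 6944487 is 3472244; 3,472,244 required, 3,474,029 in favor — approved.
Class II: 4/5 of 116992 = 93593.60, rounded up to 93594; 93,594 required, 93,586 in favor — not approved.

Not approved — the Class II shares did not give the required vote.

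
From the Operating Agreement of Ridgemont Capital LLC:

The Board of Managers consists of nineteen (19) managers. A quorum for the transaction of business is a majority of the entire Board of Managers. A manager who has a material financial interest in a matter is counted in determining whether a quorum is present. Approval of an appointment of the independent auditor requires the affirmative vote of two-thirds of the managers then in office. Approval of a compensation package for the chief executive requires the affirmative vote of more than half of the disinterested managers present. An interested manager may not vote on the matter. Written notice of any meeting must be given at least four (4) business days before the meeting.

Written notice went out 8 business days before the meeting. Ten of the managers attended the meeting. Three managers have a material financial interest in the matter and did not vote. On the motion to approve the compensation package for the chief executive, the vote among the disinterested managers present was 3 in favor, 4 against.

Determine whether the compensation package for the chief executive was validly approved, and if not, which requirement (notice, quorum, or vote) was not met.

Invalid — vote requirement not satisfied.

Notice: 8 business days given; 4 required (8 ≥ 4). Satisfied.
Quorum: 10 present (interested managers count toward quorum); quorum is 10. Satisfied.
Vote: the compensation package for the chief executive requires a majority of the disinterested managers present (10 − 3 = 7). A majority of 7 is 4, so 4 affirmative votes are needed; 3 voted in favor. Not satisfied.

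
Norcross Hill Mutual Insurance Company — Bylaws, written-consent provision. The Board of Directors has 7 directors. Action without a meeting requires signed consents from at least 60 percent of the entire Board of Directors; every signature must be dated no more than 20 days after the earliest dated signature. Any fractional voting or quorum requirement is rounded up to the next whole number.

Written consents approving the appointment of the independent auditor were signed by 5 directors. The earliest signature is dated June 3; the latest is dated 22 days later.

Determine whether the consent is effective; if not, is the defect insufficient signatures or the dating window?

Signatures required: at least 60 percent of 7 — 3/5 of 7 = 4.20, rounded up to 5, so 5 needed; 5 signed. Sufficient.
Dating window: the latest signature is 22 days after the earliest; the limit is 20 days. Outside the window.

Not effective — dating-window requirement not satisfied.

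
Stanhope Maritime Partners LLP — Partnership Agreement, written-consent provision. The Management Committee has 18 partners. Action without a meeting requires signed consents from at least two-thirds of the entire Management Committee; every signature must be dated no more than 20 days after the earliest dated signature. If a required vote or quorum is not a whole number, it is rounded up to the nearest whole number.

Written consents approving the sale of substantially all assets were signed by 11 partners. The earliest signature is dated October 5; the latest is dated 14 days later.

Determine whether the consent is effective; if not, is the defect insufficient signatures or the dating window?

Not effective — insufficient signatures.

Signatures required: at least two-thirds of 18 — 2/3 of 18 = 12, so 12 needed; 11 signed. Insufficient.
Dating window: the latest signature is 14 days after the earliest; the limit is 20 days. Within the window.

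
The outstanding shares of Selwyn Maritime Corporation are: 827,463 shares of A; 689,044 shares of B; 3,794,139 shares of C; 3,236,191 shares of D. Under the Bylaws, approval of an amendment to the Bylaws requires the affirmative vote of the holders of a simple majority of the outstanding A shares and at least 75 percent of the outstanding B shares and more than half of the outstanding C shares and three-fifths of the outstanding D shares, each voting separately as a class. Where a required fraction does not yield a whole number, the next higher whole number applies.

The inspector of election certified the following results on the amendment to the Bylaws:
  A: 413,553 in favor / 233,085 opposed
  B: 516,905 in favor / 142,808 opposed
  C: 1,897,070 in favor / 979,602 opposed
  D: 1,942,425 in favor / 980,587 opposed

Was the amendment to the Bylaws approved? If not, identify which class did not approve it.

Not approved — the A shares did not give the required vote.

A: a majority of 827463 is 413732; 413,732 required, 413,553 in favor — not approved.
B: 3/4 of 689044 = 516783; 516,783 required, 516,905 in favor — approved.
C: a majority of 3794139 is 1897070; 1,897,070 required, 1,897,070 in favor — approved.
D: 3/5 of 3236191 = 1941714.60, rounded up to 1941715; 1,941,715 required, 1,942,425 in favor — approved.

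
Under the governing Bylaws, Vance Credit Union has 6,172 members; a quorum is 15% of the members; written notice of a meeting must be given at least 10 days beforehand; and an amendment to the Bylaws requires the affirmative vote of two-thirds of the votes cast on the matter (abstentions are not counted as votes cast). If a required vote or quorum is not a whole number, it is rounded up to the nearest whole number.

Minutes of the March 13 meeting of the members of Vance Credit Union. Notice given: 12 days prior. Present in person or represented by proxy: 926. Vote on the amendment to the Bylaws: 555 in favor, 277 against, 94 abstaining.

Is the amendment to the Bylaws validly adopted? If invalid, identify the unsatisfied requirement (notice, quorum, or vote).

Notice: 12 days given; 10 required. Satisfied.
Quorum: 15% of 6,172 = 925.80, rounded up to 926; 926 present. Satisfied.
Vote: requires two-thirds of the votes cast (926 − 94 abstaining = 832); 2/3 of 832 = 554.67, rounded up to 555, so 555 needed; 555 in favor. Satisfied.

Valid — all requirements satisfied.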